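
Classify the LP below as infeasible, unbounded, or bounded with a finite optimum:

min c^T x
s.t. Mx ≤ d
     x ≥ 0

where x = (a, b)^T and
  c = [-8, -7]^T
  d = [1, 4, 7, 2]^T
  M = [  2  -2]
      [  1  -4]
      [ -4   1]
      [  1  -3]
Feasible point: (0, 0) satisfies every constraint, so the LP is feasible.
Direction d = (1, 1): for each constraint row a, a·d ≤ 0 —
  (2)(1) + (-2)(1) = 0 ≤ 0
  (1)(1) + (-4)(1) = -3 ≤ 0
  (-4)(1) + (1)(1) = -3 ≤ 0
  (1)(1) + (-3)(1) = -2 ≤ 0
and d ≥ 0, so (0, 0) + t·d stays feasible for every t ≥ 0. Along this ray z = -8a - 7b changes by -15 per unit t, so z → −∞.

Unbounded: there is a feasible ray along which z → −∞.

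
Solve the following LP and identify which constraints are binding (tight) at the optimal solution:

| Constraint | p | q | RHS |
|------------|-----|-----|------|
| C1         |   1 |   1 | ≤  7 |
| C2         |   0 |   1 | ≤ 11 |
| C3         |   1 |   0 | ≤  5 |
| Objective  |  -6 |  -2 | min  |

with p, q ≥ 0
Optimal: p = 5, q = 2
Binding: C1, C3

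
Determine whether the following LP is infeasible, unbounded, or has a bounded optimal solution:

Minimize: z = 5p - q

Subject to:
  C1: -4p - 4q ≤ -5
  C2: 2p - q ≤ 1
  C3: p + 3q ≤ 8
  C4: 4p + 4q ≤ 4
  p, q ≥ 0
C4 requires 4p + 4q ≤ 4, while C1 (-4p - 4q ≤ -5) is equivalent to 4p + 4q ≥ 5. Together they would need 5 ≤ 4p + 4q ≤ 4, which is impossible since 5 > 4. No point satisfies all constraints.

Infeasible: no point satisfies all constraints simultaneously.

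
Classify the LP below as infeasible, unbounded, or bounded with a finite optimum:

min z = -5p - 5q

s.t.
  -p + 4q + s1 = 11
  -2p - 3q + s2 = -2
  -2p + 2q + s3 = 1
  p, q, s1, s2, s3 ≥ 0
Feasible point: (1, 0) satisfies every constraint, so the LP is feasible.
Direction d = (1, 0): for each constraint row a, a·d ≤ 0 —
  (-1)(1) + (4)(0) = -1 ≤ 0
  (-2)(1) + (-3)(0) = -2 ≤ 0
  (-2)(1) + (2)(0) = -2 ≤ 0
and d ≥ 0, so (1, 0) + t·d stays feasible for every t ≥ 0. Along this ray z = -5p - 5q changes by -5 per unit t, so z → −∞.

The LP is unbounded; z can be made arbitrarily small.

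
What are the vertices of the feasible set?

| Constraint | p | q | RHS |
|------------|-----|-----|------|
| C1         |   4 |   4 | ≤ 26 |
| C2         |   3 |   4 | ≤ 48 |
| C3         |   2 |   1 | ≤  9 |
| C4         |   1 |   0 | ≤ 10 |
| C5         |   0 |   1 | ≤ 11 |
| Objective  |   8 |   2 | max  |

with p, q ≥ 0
Each vertex is the intersection of two constraint boundaries that also satisfies all remaining constraints:
  p = 0 and q = 0 → (0, 0)
  2p + q = 9 and q = 0 → (4.5, 0)
  4p + 4q = 26 and 2p + q = 9 → (2.5, 4)
  4p + 4q = 26 and p = 0 → (0, 6.5)

Vertices: (0, 0), (4.5, 0), (2.5, 4), (0, 6.5)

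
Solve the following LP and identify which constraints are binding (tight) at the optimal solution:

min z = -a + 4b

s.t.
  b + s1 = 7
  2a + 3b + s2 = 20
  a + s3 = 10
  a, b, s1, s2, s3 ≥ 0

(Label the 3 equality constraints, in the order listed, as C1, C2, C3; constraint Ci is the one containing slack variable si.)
Optimal: a = 10, b = 0
Slack at optimum:
  C1: slack = 7
  C2: slack = 0 (binding)
  C3: slack = 0 (binding)
  a ≥ 0: a = 10
  b ≥ 0: b = 0 (binding)
Binding constraints: C2, C3, b ≥ 0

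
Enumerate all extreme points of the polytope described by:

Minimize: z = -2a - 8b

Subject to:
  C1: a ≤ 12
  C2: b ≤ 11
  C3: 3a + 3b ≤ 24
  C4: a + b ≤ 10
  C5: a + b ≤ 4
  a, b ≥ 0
Each vertex is the intersection of two constraint boundaries that also satisfies all remaining constraints:
  a = 0 and b = 0 → (0, 0)
  a + b = 4 and b = 0 → (4, 0)
  a + b = 4 and a = 0 → (0, 4)

Vertices: (0, 0), (4, 0), (0, 4)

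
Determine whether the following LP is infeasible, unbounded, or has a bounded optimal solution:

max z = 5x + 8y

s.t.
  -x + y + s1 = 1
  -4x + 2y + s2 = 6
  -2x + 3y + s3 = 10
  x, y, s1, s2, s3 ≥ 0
Feasible point: (0, 0) satisfies every constraint, so the LP is feasible.
Direction d = (1, 0): for each constraint row a, a·d ≤ 0 —
  (-1)(1) + (1)(0) = -1 ≤ 0
  (-4)(1) + (2)(0) = -4 ≤ 0
  (-2)(1) + (3)(0) = -2 ≤ 0
and d ≥ 0, so (0, 0) + t·d stays feasible for every t ≥ 0. Along this ray z = 5x + 8y changes by 5 per unit t, so z → +∞.

Unbounded — the objective can increase without bound over the feasible region.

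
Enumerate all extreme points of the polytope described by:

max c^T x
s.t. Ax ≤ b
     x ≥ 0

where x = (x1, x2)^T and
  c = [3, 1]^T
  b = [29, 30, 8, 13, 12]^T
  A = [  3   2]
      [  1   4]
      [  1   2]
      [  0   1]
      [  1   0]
Each vertex is the intersection of two constraint boundaries that also satisfies all remaining constraints:
  x1 = 0 and x2 = 0 → (0, 0)
  x1 + 2x2 = 8 and x2 = 0 → (8, 0)
  x1 + 2x2 = 8 and x1 = 0 → (0, 4)

Vertices: (0, 0), (8, 0), (0, 4)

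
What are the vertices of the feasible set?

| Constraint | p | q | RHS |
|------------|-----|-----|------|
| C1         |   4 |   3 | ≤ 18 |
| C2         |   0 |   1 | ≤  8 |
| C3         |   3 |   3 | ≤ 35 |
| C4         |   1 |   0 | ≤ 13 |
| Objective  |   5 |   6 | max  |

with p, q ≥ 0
Each vertex is the intersection of two constraint boundaries that also satisfies all remaining constraints:
  p = 0 and q = 0 → (0, 0)
  4p + 3q = 18 and q = 0 → (4.5, 0)
  4p + 3q = 18 and p = 0 → (0, 6)

Vertices: (0, 0), (4.5, 0), (0, 6)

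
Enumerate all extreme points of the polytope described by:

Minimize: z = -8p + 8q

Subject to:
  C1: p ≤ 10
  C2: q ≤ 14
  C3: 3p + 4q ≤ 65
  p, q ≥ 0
Each vertex is the intersection of two constraint boundaries that also satisfies all remaining constraints:
  p = 0 and q = 0 → (0, 0)
  p = 10 and q = 0 → (10, 0)
  p = 10 and 3p + 4q = 65 → (10, 8.75)
  q = 14 and 3p + 4q = 65 → (3, 14)
  q = 14 and p = 0 → (0, 14)

Vertices: (0, 0), (10, 0), (10, 8.75), (3, 14), (0, 14)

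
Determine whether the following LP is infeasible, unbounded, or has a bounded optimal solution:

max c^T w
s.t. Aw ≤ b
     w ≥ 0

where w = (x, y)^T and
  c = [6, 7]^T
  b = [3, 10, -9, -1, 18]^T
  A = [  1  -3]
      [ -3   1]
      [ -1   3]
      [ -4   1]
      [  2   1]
One constraint requires x - 3y ≤ 3, while the constraint -x + 3y ≤ -9 is equivalent to x - 3y ≥ 9. Together they would need 9 ≤ x - 3y ≤ 3, which is impossible since 9 > 3. No point satisfies all constraints.

Infeasible: no point satisfies all constraints simultaneously.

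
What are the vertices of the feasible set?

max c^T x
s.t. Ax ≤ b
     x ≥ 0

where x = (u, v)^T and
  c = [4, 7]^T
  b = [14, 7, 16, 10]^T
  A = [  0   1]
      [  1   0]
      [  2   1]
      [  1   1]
Each vertex is the intersection of two constraint boundaries that also satisfies all remaining constraints:
  u = 0 and v = 0 → (0, 0)
  u = 7 and v = 0 → (7, 0)
  u = 7 and 2u + v = 16 → (7, 2)
  2u + v = 16 and u + v = 10 → (6, 4)
  u + v = 10 and u = 0 → (0, 10)

Vertices: (0, 0), (7, 0), (7, 2), (6, 4), (0, 10)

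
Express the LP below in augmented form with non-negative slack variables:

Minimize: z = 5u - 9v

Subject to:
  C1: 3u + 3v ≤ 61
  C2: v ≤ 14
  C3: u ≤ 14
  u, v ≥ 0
min z = 5u - 9v

s.t.
  3u + 3v + s1 = 61
  v + s2 = 14
  u + s3 = 14
  u, v, s1, s2, s3 ≥ 0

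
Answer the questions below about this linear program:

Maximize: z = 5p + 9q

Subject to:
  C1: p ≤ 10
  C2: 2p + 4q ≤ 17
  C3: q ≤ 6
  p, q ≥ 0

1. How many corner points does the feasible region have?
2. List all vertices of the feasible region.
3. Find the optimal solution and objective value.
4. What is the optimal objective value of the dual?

1. 3
2. (0, 0), (8.5, 0), (0, 4.25)
3. p = 8.5, q = 0, z = 42.5
4. 42.5 (by strong duality, equal to the primal optimum)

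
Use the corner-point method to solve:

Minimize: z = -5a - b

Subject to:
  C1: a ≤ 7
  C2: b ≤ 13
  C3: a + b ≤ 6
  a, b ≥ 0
Each vertex is the intersection of two constraint boundaries that also satisfies all remaining constraints:
  a = 0 and b = 0 → (0, 0)
  a + b = 6 and b = 0 → (6, 0)
  a + b = 6 and a = 0 → (0, 6)

Evaluating z = -5a - b at each vertex:
  (0, 0): z = 0
  (6, 0): z = -30
  (0, 6): z = -6

The minimum is at (6, 0) with z = -30.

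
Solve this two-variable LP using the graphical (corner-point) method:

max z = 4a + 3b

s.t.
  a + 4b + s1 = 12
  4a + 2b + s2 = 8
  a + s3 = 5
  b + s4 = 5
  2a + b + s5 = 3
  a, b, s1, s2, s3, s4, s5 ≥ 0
a = 0, b = 3, z = 9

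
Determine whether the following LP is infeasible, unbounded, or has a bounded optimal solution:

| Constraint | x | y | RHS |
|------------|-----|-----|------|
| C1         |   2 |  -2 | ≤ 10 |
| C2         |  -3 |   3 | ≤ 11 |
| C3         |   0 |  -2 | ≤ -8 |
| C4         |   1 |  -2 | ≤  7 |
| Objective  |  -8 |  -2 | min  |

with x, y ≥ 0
Feasible point: (1, 4) satisfies every constraint, so the LP is feasible.
Direction d = (1, 1): for each constraint row a, a·d ≤ 0 —
  (2)(1) + (-2)(1) = 0 ≤ 0
  (-3)(1) + (3)(1) = 0 ≤ 0
  (0)(1) + (-2)(1) = -2 ≤ 0
  (1)(1) + (-2)(1) = -1 ≤ 0
and d ≥ 0, so (1, 4) + t·d stays feasible for every t ≥ 0. Along this ray z = -8x - 2y changes by -10 per unit t, so z → −∞.

Unbounded: there is a feasible ray along which z → −∞.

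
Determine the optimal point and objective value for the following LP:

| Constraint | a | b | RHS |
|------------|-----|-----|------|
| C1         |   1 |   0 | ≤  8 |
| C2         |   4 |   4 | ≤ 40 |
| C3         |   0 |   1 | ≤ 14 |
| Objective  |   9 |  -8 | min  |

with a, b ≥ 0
a = 0, b = 10, z = -80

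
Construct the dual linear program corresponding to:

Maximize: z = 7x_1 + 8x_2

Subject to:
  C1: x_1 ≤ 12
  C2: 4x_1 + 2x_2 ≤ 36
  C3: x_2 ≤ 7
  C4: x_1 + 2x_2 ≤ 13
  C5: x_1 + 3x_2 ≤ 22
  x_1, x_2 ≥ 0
Minimize: z = 12y1 + 36y2 + 7y3 + 13y4 + 22y5

Subject to:
  C1: -y1 - 4y2 - y4 - y5 ≤ -7
  C2: -2y2 - y3 - 2y4 - 3y5 ≤ -8
  y1, y2, y3, y4, y5 ≥ 0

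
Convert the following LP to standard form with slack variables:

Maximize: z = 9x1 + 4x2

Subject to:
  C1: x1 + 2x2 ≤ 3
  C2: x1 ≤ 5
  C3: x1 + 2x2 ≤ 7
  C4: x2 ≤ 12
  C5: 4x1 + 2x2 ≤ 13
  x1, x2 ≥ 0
max z = 9x1 + 4x2

s.t.
  x1 + 2x2 + s1 = 3
  x1 + s2 = 5
  x1 + 2x2 + s3 = 7
  x2 + s4 = 12
  4x1 + 2x2 + s5 = 13
  x1, x2, s1, s2, s3, s4, s5 ≥ 0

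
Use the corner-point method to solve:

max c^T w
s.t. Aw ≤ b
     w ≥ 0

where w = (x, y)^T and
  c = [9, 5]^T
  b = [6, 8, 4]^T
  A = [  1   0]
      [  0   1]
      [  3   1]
Each vertex is the intersection of two constraint boundaries that also satisfies all remaining constraints:
  x = 0 and y = 0 → (0, 0)
  3x + y = 4 and y = 0 → (1.333, 0)
  3x + y = 4 and x = 0 → (0, 4)

Evaluating z = 9x + 5y at each vertex:
  (0, 0): z = 0
  (1.333, 0): z = 12
  (0, 4): z = 20

The maximum is at (0, 4) with z = 20.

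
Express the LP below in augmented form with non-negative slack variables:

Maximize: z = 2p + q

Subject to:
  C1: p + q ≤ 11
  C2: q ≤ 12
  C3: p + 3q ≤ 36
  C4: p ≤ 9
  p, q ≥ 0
max z = 2p + q

s.t.
  p + q + s1 = 11
  q + s2 = 12
  p + 3q + s3 = 36
  p + s4 = 9
  p, q, s1, s2, s3, s4 ≥ 0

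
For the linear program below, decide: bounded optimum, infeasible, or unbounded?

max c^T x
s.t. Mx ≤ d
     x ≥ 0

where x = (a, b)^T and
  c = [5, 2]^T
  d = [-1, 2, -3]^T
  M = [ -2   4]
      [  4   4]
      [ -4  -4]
One constraint requires 4a + 4b ≤ 2, while the constraint -4a - 4b ≤ -3 is equivalent to 4a + 4b ≥ 3. Together they would need 3 ≤ 4a + 4b ≤ 2, which is impossible since 3 > 2. No point satisfies all constraints.

The feasible region is empty; the LP is infeasible.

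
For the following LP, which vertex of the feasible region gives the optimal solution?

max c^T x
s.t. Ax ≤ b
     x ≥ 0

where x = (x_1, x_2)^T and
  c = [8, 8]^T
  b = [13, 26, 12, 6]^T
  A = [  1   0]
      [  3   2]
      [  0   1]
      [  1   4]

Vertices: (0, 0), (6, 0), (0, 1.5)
Evaluating z = 8x_1 + 8x_2 at each vertex:
  (0, 0): z = 0
  (6, 0): z = 48
  (0, 1.5): z = 12

The largest value is z = 48, attained at (6, 0).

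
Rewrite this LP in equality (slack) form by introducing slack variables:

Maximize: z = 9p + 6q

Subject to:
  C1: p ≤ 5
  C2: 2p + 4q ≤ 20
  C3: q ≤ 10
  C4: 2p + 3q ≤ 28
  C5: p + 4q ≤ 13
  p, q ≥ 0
max z = 9p + 6q

s.t.
  p + s1 = 5
  2p + 4q + s2 = 20
  q + s3 = 10
  2p + 3q + s4 = 28
  p + 4q + s5 = 13
  p, q, s1, s2, s3, s4, s5 ≥ 0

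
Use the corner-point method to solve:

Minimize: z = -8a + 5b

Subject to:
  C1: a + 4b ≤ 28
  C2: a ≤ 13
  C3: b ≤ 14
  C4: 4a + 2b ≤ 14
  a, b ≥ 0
a = 3.5, b = 0, z = -28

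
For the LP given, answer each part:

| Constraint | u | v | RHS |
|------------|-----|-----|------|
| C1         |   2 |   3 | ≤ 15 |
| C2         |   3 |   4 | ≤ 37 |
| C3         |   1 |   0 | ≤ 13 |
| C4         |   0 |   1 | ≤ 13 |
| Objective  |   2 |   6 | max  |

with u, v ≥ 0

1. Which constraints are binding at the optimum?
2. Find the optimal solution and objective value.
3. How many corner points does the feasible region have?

1. C1, u ≥ 0
2. u = 0, v = 5, z = 30
3. 3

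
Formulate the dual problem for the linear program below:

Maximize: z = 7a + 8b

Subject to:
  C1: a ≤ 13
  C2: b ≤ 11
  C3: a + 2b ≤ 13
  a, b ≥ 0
Minimize: z = 13y1 + 11y2 + 13y3

Subject to:
  C1: -y1 - y3 ≤ -7
  C2: -y2 - 2y3 ≤ -8
  y1, y2, y3 ≥ 0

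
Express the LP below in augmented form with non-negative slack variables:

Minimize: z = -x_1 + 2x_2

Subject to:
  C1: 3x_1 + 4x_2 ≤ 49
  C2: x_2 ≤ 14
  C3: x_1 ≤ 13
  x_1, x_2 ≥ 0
min z = -x_1 + 2x_2

s.t.
  3x_1 + 4x_2 + s1 = 49
  x_2 + s2 = 14
  x_1 + s3 = 13
  x_1, x_2, s1, s2, s3 ≥ 0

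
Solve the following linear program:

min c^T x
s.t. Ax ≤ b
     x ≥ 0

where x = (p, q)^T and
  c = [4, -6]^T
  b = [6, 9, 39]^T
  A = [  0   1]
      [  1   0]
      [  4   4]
Each vertex is the intersection of two constraint boundaries that also satisfies all remaining constraints:
  p = 0 and q = 0 → (0, 0)
  p = 9 and q = 0 → (9, 0)
  p = 9 and 4p + 4q = 39 → (9, 0.75)
  q = 6 and 4p + 4q = 39 → (3.75, 6)
  q = 6 and p = 0 → (0, 6)

Evaluating z = 4p - 6q at each vertex:
  (0, 0): z = 0
  (9, 0): z = 36
  (9, 0.75): z = 31.5
  (3.75, 6): z = -21
  (0, 6): z = -36

The minimum is at (0, 6) with z = -36.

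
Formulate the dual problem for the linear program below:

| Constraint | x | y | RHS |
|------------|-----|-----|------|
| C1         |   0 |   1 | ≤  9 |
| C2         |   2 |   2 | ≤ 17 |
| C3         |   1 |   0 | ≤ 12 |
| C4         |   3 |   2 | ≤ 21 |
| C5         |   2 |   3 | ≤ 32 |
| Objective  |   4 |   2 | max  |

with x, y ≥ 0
Minimize: z = 9y1 + 17y2 + 12y3 + 21y4 + 32y5

Subject to:
  C1: -2y2 - y3 - 3y4 - 2y5 ≤ -4
  C2: -y1 - 2y2 - 2y4 - 3y5 ≤ -2
  y1, y2, y3, y4, y5 ≥ 0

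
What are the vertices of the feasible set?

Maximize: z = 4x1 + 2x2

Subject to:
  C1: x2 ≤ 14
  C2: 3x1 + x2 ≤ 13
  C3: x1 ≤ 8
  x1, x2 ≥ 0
Each vertex is the intersection of two constraint boundaries that also satisfies all remaining constraints:
  x1 = 0 and x2 = 0 → (0, 0)
  3x1 + x2 = 13 and x2 = 0 → (4.333, 0)
  3x1 + x2 = 13 and x1 = 0 → (0, 13)

Vertices: (0, 0), (4.333, 0), (0, 13)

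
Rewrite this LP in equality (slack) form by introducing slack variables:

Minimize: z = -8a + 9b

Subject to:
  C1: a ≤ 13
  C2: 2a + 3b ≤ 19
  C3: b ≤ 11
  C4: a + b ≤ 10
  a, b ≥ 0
min z = -8a + 9b

s.t.
  a + s1 = 13
  2a + 3b + s2 = 19
  b + s3 = 11
  a + b + s4 = 10
  a, b, s1, s2, s3, s4 ≥ 0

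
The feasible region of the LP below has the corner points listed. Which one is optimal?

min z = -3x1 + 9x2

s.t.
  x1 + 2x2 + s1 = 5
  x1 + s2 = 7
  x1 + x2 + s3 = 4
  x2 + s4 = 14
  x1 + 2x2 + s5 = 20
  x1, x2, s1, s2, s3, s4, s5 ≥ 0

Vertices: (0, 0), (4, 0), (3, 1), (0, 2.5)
Evaluating z = -3x1 + 9x2 at each vertex:
  (0, 0): z = 0
  (4, 0): z = -12
  (3, 1): z = 0
  (0, 2.5): z = 22.5

The smallest value is z = -12, attained at (4, 0).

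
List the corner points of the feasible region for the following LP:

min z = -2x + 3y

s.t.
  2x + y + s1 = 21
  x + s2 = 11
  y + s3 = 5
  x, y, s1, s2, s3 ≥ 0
Each vertex is the intersection of two constraint boundaries that also satisfies all remaining constraints:
  x = 0 and y = 0 → (0, 0)
  2x + y = 21 and y = 0 → (10.5, 0)
  2x + y = 21 and y = 5 → (8, 5)
  y = 5 and x = 0 → (0, 5)

Vertices: (0, 0), (10.5, 0), (8, 5), (0, 5)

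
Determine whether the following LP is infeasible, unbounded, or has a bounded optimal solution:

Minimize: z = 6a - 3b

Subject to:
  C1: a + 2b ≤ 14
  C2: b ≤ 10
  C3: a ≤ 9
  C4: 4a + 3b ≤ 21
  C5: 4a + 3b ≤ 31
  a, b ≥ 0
The point (0, 7) satisfies every constraint, so the LP is feasible; the constraints give a ≤ 9 and b ≤ 10, which with a, b ≥ 0 keep the feasible region inside a bounded box. A feasible, bounded LP attains a finite optimum at a vertex.

Evaluating z = 6a - 3b at each vertex:
  (0, 0): z = 0
  (5.25, 0): z = 31.5
  (0, 7): z = -21

Bounded optimum: z* = -21 at (0, 7).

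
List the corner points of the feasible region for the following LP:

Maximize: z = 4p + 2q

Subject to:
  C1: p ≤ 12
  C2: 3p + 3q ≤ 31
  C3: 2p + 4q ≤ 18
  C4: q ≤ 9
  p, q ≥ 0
Each vertex is the intersection of two constraint boundaries that also satisfies all remaining constraints:
  p = 0 and q = 0 → (0, 0)
  2p + 4q = 18 and q = 0 → (9, 0)
  2p + 4q = 18 and p = 0 → (0, 4.5)

Vertices: (0, 0), (9, 0), (0, 4.5)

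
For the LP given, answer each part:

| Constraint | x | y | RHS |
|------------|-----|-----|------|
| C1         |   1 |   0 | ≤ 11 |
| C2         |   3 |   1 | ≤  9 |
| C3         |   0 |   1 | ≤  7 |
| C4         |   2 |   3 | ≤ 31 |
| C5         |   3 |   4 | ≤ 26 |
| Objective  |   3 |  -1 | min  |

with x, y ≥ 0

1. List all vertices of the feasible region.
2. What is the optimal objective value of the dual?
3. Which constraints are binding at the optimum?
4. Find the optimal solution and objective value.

1. (0, 0), (3, 0), (1.111, 5.667), (0, 6.5)
2. -6.5 (by strong duality, equal to the primal optimum)
3. C5, x ≥ 0
4. x = 0, y = 6.5, z = -6.5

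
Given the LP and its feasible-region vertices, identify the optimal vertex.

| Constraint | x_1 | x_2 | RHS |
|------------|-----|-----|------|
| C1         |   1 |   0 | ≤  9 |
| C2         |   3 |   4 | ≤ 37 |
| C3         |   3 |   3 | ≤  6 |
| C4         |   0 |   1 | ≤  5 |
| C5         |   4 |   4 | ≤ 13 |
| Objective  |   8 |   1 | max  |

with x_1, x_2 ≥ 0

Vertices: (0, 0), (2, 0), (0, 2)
(2, 0) with z = 16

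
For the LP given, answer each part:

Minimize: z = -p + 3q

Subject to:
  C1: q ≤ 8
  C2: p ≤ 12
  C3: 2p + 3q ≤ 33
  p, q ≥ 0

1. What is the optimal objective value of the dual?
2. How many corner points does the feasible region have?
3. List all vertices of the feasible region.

1. -12 (by strong duality, equal to the primal optimum)
2. 5
3. (0, 0), (12, 0), (12, 3), (4.5, 8), (0, 8)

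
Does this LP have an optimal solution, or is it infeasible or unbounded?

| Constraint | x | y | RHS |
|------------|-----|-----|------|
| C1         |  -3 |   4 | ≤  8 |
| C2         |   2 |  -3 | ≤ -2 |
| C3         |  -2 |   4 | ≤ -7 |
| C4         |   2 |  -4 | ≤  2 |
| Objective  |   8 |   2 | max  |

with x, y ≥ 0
C4 requires 2x - 4y ≤ 2, while C3 (-2x + 4y ≤ -7) is equivalent to 2x - 4y ≥ 7. Together they would need 7 ≤ 2x - 4y ≤ 2, which is impossible since 7 > 2. No point satisfies all constraints.

Infeasible: no point satisfies all constraints simultaneously.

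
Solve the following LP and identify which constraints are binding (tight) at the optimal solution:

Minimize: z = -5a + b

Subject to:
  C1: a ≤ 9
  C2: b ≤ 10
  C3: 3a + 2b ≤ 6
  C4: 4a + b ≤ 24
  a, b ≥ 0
Optimal: a = 2, b = 0
Binding: C3, b ≥ 0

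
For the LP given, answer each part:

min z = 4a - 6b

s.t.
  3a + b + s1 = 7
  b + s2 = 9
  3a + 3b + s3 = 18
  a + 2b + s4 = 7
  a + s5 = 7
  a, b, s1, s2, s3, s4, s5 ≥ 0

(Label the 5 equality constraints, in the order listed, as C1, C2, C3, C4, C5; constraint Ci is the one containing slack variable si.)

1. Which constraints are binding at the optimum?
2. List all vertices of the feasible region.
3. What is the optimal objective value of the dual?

1. C4, a ≥ 0
2. (0, 0), (2.333, 0), (1.4, 2.8), (0, 3.5)
3. -21 (by strong duality, equal to the primal optimum)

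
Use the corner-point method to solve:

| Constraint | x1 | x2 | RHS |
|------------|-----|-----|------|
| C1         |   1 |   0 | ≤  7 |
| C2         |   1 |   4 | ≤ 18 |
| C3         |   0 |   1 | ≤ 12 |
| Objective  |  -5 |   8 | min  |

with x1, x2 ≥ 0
Each vertex is the intersection of two constraint boundaries that also satisfies all remaining constraints:
  x1 = 0 and x2 = 0 → (0, 0)
  x1 = 7 and x2 = 0 → (7, 0)
  x1 = 7 and x1 + 4x2 = 18 → (7, 2.75)
  x1 + 4x2 = 18 and x1 = 0 → (0, 4.5)

Evaluating z = -5x1 + 8x2 at each vertex:
  (0, 0): z = 0
  (7, 0): z = -35
  (7, 2.75): z = -13
  (0, 4.5): z = 36

The minimum is at (7, 0) with z = -35.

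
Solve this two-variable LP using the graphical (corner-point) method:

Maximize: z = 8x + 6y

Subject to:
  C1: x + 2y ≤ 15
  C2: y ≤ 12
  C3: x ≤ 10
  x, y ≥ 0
Each vertex is the intersection of two constraint boundaries that also satisfies all remaining constraints:
  x = 0 and y = 0 → (0, 0)
  x = 10 and y = 0 → (10, 0)
  x + 2y = 15 and x = 10 → (10, 2.5)
  x + 2y = 15 and x = 0 → (0, 7.5)

Evaluating z = 8x + 6y at each vertex:
  (0, 0): z = 0
  (10, 0): z = 80
  (10, 2.5): z = 95
  (0, 7.5): z = 45

The maximum is at (10, 2.5) with z = 95.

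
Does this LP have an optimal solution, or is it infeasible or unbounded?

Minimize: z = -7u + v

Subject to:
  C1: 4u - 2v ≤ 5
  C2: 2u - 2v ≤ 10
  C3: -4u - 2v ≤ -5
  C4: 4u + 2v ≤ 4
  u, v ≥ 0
C4 requires 4u + 2v ≤ 4, while C3 (-4u - 2v ≤ -5) is equivalent to 4u + 2v ≥ 5. Together they would need 5 ≤ 4u + 2v ≤ 4, which is impossible since 5 > 4. No point satisfies all constraints.

Infeasible: no point satisfies all constraints simultaneously.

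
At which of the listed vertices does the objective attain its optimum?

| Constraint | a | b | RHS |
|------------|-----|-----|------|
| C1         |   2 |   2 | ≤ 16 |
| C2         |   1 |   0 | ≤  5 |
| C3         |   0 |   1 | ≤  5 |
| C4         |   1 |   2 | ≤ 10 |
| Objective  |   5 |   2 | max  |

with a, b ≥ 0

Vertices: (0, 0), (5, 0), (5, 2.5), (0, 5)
(5, 2.5) with z = 30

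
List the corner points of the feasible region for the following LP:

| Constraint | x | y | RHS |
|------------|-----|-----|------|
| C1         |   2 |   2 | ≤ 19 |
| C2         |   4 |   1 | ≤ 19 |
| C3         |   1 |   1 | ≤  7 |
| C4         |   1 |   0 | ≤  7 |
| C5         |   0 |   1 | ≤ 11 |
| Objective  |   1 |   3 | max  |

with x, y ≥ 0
Each vertex is the intersection of two constraint boundaries that also satisfies all remaining constraints:
  x = 0 and y = 0 → (0, 0)
  4x + y = 19 and y = 0 → (4.75, 0)
  4x + y = 19 and x + y = 7 → (4, 3)
  x + y = 7 and x = 0 → (0, 7)

Vertices: (0, 0), (4.75, 0), (4, 3), (0, 7)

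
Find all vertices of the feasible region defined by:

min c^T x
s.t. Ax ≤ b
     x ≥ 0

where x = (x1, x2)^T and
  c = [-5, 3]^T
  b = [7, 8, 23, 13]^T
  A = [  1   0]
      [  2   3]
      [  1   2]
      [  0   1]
Each vertex is the intersection of two constraint boundaries that also satisfies all remaining constraints:
  x1 = 0 and x2 = 0 → (0, 0)
  2x1 + 3x2 = 8 and x2 = 0 → (4, 0)
  2x1 + 3x2 = 8 and x1 = 0 → (0, 2.667)

Vertices: (0, 0), (4, 0), (0, 2.667)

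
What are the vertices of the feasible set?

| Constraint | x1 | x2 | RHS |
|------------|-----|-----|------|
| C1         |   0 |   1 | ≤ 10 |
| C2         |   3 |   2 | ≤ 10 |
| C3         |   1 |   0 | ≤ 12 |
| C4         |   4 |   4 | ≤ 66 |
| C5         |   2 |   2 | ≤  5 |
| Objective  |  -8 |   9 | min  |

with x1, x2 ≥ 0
Each vertex is the intersection of two constraint boundaries that also satisfies all remaining constraints:
  x1 = 0 and x2 = 0 → (0, 0)
  2x1 + 2x2 = 5 and x2 = 0 → (2.5, 0)
  2x1 + 2x2 = 5 and x1 = 0 → (0, 2.5)

Vertices: (0, 0), (2.5, 0), (0, 2.5)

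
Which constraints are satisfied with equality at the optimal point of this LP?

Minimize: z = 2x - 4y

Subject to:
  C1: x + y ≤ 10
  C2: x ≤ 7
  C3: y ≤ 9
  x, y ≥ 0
Optimal: x = 0, y = 9
Binding: C3, x ≥ 0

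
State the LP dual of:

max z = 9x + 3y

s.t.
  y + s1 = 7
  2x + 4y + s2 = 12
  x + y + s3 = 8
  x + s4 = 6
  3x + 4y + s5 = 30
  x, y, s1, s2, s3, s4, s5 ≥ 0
Minimize: z = 7y1 + 12y2 + 8y3 + 6y4 + 30y5

Subject to:
  C1: -2y2 - y3 - y4 - 3y5 ≤ -9
  C2: -y1 - 4y2 - y3 - 4y5 ≤ -3
  y1, y2, y3, y4, y5 ≥ 0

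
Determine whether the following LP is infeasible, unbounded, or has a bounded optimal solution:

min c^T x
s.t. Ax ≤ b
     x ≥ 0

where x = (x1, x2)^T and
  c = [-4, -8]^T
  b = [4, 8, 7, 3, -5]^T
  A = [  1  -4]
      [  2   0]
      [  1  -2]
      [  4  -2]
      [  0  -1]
Feasible point: (0, 5) satisfies every constraint, so the LP is feasible.
Direction d = (0, 1): for each constraint row a, a·d ≤ 0 —
  (1)(0) + (-4)(1) = -4 ≤ 0
  (2)(0) + (0)(1) = 0 ≤ 0
  (1)(0) + (-2)(1) = -2 ≤ 0
  (4)(0) + (-2)(1) = -2 ≤ 0
  (0)(0) + (-1)(1) = -1 ≤ 0
and d ≥ 0, so (0, 5) + t·d stays feasible for every t ≥ 0. Along this ray z = -4x1 - 8x2 changes by -8 per unit t, so z → −∞.

Unbounded — the objective can decrease without bound over the feasible region.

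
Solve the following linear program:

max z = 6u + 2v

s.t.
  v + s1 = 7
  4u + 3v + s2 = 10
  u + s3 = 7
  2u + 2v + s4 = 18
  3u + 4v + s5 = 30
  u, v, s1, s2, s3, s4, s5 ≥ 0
Each vertex is the intersection of two constraint boundaries that also satisfies all remaining constraints:
  u = 0 and v = 0 → (0, 0)
  4u + 3v = 10 and v = 0 → (2.5, 0)
  4u + 3v = 10 and u = 0 → (0, 3.333)

Evaluating z = 6u + 2v at each vertex:
  (0, 0): z = 0
  (2.5, 0): z = 15
  (0, 3.333): z = 6.667

The maximum is at (2.5, 0) with z = 15.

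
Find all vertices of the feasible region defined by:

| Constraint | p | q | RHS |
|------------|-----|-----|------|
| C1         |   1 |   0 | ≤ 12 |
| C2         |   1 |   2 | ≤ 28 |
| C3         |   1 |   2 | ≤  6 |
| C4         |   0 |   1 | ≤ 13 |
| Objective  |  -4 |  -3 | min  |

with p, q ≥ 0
Each vertex is the intersection of two constraint boundaries that also satisfies all remaining constraints:
  p = 0 and q = 0 → (0, 0)
  p + 2q = 6 and q = 0 → (6, 0)
  p + 2q = 6 and p = 0 → (0, 3)

Vertices: (0, 0), (6, 0), (0, 3)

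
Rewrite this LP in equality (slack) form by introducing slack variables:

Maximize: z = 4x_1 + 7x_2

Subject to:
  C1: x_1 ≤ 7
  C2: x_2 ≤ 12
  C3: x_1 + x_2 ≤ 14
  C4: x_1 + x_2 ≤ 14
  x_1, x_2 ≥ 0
max z = 4x_1 + 7x_2

s.t.
  x_1 + s1 = 7
  x_2 + s2 = 12
  x_1 + x_2 + s3 = 14
  x_1 + x_2 + s4 = 14
  x_1, x_2, s1, s2, s3, s4 ≥ 0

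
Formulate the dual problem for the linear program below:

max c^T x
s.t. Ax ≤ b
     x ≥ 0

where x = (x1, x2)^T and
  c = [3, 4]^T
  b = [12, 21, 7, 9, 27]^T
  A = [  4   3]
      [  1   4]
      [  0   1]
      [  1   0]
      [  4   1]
Minimize: z = 12y1 + 21y2 + 7y3 + 9y4 + 27y5

Subject to:
  C1: -4y1 - y2 - y4 - 4y5 ≤ -3
  C2: -3y1 - 4y2 - y3 - y5 ≤ -4
  y1, y2, y3, y4, y5 ≥ 0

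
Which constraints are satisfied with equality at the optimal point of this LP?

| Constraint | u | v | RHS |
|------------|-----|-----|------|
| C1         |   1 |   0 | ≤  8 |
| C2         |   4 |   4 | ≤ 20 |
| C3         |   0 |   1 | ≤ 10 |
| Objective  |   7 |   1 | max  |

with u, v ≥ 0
Optimal: u = 5, v = 0
Binding: C2, v ≥ 0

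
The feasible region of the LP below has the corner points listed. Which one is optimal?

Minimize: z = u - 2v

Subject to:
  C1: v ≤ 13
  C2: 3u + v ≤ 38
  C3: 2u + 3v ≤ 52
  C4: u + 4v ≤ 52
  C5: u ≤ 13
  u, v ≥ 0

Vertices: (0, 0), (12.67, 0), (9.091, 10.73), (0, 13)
Evaluating z = u - 2v at each vertex:
  (0, 0): z = 0
  (12.67, 0): z = 12.67
  (9.091, 10.73): z = -12.36
  (0, 13): z = -26

The smallest value is z = -26, attained at (0, 13).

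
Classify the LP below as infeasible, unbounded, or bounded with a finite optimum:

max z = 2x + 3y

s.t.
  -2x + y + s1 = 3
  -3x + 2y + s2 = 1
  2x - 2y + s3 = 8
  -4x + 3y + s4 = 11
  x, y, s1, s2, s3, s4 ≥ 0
Feasible point: (0, 0) satisfies every constraint, so the LP is feasible.
Direction d = (1, 1): for each constraint row a, a·d ≤ 0 —
  (-2)(1) + (1)(1) = -1 ≤ 0
  (-3)(1) + (2)(1) = -1 ≤ 0
  (2)(1) + (-2)(1) = 0 ≤ 0
  (-4)(1) + (3)(1) = -1 ≤ 0
and d ≥ 0, so (0, 0) + t·d stays feasible for every t ≥ 0. Along this ray z = 2x + 3y changes by 5 per unit t, so z → +∞.

Unbounded: there is a feasible ray along which z → +∞.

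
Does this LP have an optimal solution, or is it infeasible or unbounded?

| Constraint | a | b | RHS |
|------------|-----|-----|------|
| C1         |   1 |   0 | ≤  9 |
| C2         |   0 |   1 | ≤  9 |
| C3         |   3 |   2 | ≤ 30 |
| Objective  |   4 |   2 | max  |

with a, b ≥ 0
The point (9, 1.5) satisfies every constraint, so the LP is feasible; the constraints give a ≤ 9 and b ≤ 9, which with a, b ≥ 0 keep the feasible region inside a bounded box. A feasible, bounded LP attains a finite optimum at a vertex.

Evaluating z = 4a + 2b at each vertex:
  (0, 0): z = 0
  (9, 0): z = 36
  (9, 1.5): z = 39
  (4, 9): z = 34
  (0, 9): z = 18

Bounded optimum: z* = 39 at (9, 1.5).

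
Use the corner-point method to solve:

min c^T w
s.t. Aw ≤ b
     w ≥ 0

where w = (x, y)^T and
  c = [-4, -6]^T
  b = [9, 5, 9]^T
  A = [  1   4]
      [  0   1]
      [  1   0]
Each vertex is the intersection of two constraint boundaries that also satisfies all remaining constraints:
  x = 0 and y = 0 → (0, 0)
  x + 4y = 9 and x = 9 → (9, 0)
  x + 4y = 9 and x = 0 → (0, 2.25)

Evaluating z = -4x - 6y at each vertex:
  (0, 0): z = 0
  (9, 0): z = -36
  (0, 2.25): z = -13.5

The minimum is at (9, 0) with z = -36.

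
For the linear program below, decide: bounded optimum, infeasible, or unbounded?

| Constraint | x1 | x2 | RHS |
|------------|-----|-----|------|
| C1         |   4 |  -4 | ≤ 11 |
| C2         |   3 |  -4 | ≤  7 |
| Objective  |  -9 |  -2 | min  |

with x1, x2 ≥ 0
Feasible point: (0, 0) satisfies every constraint, so the LP is feasible.
Direction d = (0, 1): for each constraint row a, a·d ≤ 0 —
  (4)(0) + (-4)(1) = -4 ≤ 0
  (3)(0) + (-4)(1) = -4 ≤ 0
and d ≥ 0, so (0, 0) + t·d stays feasible for every t ≥ 0. Along this ray z = -9x1 - 2x2 changes by -2 per unit t, so z → −∞.

The LP is unbounded; z can be made arbitrarily small.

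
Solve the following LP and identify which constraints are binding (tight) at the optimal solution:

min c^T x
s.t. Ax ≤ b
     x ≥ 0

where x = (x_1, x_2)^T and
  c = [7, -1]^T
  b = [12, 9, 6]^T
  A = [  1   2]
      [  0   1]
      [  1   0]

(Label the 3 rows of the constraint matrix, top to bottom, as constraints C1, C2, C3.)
Optimal: x_1 = 0, x_2 = 6
Slack at optimum:
  C1: slack = 0 (binding)
  C2: slack = 3
  C3: slack = 6
  x_1 ≥ 0: x_1 = 0 (binding)
  x_2 ≥ 0: x_2 = 6
Binding constraints: C1, x_1 ≥ 0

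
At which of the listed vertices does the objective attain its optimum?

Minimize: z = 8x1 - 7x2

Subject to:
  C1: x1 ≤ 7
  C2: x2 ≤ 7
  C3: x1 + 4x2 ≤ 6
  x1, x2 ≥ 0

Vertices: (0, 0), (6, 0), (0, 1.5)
Evaluating z = 8x1 - 7x2 at each vertex:
  (0, 0): z = 0
  (6, 0): z = 48
  (0, 1.5): z = -10.5

The smallest value is z = -10.5, attained at (0, 1.5).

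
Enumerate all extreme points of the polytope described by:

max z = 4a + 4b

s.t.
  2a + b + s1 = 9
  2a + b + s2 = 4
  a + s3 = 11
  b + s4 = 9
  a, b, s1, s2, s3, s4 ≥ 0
Each vertex is the intersection of two constraint boundaries that also satisfies all remaining constraints:
  a = 0 and b = 0 → (0, 0)
  2a + b = 4 and b = 0 → (2, 0)
  2a + b = 4 and a = 0 → (0, 4)

Vertices: (0, 0), (2, 0), (0, 4)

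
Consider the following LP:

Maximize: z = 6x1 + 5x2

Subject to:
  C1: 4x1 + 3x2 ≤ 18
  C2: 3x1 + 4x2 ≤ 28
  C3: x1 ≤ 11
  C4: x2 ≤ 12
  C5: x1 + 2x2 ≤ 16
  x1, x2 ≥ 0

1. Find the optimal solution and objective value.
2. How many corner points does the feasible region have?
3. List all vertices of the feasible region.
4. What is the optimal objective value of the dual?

1. x1 = 0, x2 = 6, z = 30
2. 3
3. (0, 0), (4.5, 0), (0, 6)
4. 30 (by strong duality, equal to the primal optimum)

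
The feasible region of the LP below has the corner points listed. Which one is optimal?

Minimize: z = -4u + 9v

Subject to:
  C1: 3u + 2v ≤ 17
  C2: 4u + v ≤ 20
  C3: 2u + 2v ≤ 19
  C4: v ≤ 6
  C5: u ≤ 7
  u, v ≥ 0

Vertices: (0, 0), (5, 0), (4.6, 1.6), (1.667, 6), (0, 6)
Evaluating z = -4u + 9v at each vertex:
  (0, 0): z = 0
  (5, 0): z = -20
  (4.6, 1.6): z = -4
  (1.667, 6): z = 47.33
  (0, 6): z = 54

The smallest value is z = -20, attained at (5, 0).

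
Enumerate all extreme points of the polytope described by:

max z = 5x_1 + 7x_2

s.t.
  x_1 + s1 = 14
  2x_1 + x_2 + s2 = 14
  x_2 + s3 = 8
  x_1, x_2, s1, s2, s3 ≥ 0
Each vertex is the intersection of two constraint boundaries that also satisfies all remaining constraints:
  x_1 = 0 and x_2 = 0 → (0, 0)
  2x_1 + x_2 = 14 and x_2 = 0 → (7, 0)
  2x_1 + x_2 = 14 and x_2 = 8 → (3, 8)
  x_2 = 8 and x_1 = 0 → (0, 8)

Vertices: (0, 0), (7, 0), (3, 8), (0, 8)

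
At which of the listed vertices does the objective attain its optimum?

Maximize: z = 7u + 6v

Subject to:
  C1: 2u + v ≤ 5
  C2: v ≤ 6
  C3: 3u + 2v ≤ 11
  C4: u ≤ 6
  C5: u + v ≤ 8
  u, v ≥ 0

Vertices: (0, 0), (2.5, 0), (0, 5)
Evaluating z = 7u + 6v at each vertex:
  (0, 0): z = 0
  (2.5, 0): z = 17.5
  (0, 5): z = 30

The largest value is z = 30, attained at (0, 5).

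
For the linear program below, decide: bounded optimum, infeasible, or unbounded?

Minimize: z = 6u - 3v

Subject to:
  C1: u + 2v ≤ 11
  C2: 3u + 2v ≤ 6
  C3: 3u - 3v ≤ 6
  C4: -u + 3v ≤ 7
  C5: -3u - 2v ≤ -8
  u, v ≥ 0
C2 requires 3u + 2v ≤ 6, while C5 (-3u - 2v ≤ -8) is equivalent to 3u + 2v ≥ 8. Together they would need 8 ≤ 3u + 2v ≤ 6, which is impossible since 8 > 6. No point satisfies all constraints.

Infeasible — the constraint set is empty.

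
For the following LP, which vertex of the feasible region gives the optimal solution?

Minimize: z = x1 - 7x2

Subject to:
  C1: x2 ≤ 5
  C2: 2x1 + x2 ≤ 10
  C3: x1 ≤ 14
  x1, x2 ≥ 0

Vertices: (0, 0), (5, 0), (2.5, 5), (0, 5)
(0, 5) with z = -35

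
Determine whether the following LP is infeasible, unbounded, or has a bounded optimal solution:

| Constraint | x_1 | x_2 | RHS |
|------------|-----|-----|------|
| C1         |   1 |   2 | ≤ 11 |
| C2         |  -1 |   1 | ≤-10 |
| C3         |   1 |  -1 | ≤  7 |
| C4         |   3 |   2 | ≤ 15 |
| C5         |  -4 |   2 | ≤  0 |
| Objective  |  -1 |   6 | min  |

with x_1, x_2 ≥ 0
C3 requires x_1 - x_2 ≤ 7, while C2 (-x_1 + x_2 ≤ -10) is equivalent to x_1 - x_2 ≥ 10. Together they would need 10 ≤ x_1 - x_2 ≤ 7, which is impossible since 10 > 7. No point satisfies all constraints.

Infeasible — the constraint set is empty.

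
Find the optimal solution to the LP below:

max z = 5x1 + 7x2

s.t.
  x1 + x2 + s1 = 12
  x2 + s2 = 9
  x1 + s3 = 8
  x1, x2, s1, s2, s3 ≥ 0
x1 = 3, x2 = 9, z = 78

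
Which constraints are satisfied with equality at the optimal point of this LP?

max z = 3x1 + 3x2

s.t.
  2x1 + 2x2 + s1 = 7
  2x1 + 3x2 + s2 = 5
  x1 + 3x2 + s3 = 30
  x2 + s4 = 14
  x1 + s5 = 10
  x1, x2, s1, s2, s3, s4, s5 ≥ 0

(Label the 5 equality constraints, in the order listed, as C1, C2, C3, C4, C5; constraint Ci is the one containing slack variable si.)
Optimal: x1 = 2.5, x2 = 0
Slack at optimum:
  C1: slack = 2
  C2: slack = 0 (binding)
  C3: slack = 27.5
  C4: slack = 14
  C5: slack = 7.5
  x1 ≥ 0: x1 = 2.5
  x2 ≥ 0: x2 = 0 (binding)
Binding constraints: C2, x2 ≥ 0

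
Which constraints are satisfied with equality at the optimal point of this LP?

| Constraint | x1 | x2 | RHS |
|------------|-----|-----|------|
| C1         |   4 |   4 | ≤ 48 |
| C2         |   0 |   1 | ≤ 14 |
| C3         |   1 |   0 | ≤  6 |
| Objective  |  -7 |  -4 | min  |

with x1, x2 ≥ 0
Optimal: x1 = 6, x2 = 6
Binding: C1, C3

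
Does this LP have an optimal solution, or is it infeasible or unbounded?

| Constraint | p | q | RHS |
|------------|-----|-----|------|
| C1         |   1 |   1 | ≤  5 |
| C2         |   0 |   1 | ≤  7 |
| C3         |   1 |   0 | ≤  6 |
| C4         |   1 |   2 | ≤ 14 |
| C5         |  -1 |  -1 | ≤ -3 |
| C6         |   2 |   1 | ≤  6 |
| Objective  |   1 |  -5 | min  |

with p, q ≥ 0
The point (0, 5) satisfies every constraint, so the LP is feasible; the constraints give p ≤ 6 and q ≤ 7, which with p, q ≥ 0 keep the feasible region inside a bounded box. A feasible, bounded LP attains a finite optimum at a vertex.

Evaluating z = p - 5q at each vertex:
  (3, 0): z = 3
  (1, 4): z = -19
  (0, 5): z = -25
  (0, 3): z = -15

Feasible with finite optimum z* = -25 at (0, 5).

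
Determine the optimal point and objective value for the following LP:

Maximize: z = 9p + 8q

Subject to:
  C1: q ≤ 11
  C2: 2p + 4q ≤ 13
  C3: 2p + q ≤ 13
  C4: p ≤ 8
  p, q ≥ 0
Each vertex is the intersection of two constraint boundaries that also satisfies all remaining constraints:
  p = 0 and q = 0 → (0, 0)
  2p + 4q = 13 and 2p + q = 13 → (6.5, 0)
  2p + 4q = 13 and p = 0 → (0, 3.25)

Evaluating z = 9p + 8q at each vertex:
  (0, 0): z = 0
  (6.5, 0): z = 58.5
  (0, 3.25): z = 26

The maximum is at (6.5, 0) with z = 58.5.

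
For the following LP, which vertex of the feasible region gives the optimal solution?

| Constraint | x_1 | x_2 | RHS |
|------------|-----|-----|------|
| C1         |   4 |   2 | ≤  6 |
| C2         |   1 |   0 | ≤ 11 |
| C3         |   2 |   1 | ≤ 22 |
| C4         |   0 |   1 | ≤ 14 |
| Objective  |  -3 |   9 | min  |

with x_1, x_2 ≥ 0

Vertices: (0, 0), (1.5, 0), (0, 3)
(1.5, 0) with z = -4.5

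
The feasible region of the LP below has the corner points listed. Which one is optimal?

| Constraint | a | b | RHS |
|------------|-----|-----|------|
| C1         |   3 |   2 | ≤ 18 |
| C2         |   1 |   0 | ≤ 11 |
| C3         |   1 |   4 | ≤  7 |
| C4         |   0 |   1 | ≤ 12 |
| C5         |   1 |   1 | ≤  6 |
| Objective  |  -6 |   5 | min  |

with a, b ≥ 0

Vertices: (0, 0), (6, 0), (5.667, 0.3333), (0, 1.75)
(6, 0) with z = -36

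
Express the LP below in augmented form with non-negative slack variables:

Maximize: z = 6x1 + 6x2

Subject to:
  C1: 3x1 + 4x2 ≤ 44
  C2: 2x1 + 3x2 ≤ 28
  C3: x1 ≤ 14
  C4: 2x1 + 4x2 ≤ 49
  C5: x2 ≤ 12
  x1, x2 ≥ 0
max z = 6x1 + 6x2

s.t.
  3x1 + 4x2 + s1 = 44
  2x1 + 3x2 + s2 = 28
  x1 + s3 = 14
  2x1 + 4x2 + s4 = 49
  x2 + s5 = 12
  x1, x2, s1, s2, s3, s4, s5 ≥ 0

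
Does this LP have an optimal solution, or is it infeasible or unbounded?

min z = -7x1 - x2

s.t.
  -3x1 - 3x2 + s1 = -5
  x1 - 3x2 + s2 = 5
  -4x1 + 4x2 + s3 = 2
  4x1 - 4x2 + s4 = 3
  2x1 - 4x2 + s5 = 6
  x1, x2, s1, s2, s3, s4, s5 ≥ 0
Feasible point: (1, 1) satisfies every constraint, so the LP is feasible.
Direction d = (1, 1): for each constraint row a, a·d ≤ 0 —
  (-3)(1) + (-3)(1) = -6 ≤ 0
  (1)(1) + (-3)(1) = -2 ≤ 0
  (-4)(1) + (4)(1) = 0 ≤ 0
  (4)(1) + (-4)(1) = 0 ≤ 0
  (2)(1) + (-4)(1) = -2 ≤ 0
and d ≥ 0, so (1, 1) + t·d stays feasible for every t ≥ 0. Along this ray z = -7x1 - x2 changes by -8 per unit t, so z → −∞.

Unbounded: there is a feasible ray along which z → −∞.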